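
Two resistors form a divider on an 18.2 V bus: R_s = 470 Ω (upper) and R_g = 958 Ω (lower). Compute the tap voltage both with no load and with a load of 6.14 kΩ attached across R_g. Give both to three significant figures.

Open-circuit: V = 18.2 × 958/(470 + 958) = 12.2 V.
With the load, R_g becomes R_g‖R_L = 828.7 Ω, so V = 18.2 × 828.7/1299 = 11.6 V.

Unloaded: 12.2 V; loaded: 11.6 V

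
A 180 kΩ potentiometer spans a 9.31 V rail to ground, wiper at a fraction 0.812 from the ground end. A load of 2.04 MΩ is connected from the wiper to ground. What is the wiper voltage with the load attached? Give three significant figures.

V ≈ 7.46 V

The wiper splits the pot into (1−α)R = 33.84 kΩ above and αR = 146.2 kΩ below.
Lower section ‖ load = 136.4 kΩ.
V_wiper = 9.31 × 136.4/(33.84 + 136.4) = 7.46 V.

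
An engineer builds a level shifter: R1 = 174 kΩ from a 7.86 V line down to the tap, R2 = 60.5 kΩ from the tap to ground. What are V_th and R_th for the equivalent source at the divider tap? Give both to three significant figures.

V_th = 2.03 V, R_th = 44.9 kΩ

V_th is the open-circuit tap voltage: 7.86 × 60.5/(174 + 60.5) = 2.03 V.
With the supply zeroed, R1 and R2 appear in parallel from the tap: R_th = R1‖R2 = (174 × 60.5)/234.5 = 44.9 kΩ.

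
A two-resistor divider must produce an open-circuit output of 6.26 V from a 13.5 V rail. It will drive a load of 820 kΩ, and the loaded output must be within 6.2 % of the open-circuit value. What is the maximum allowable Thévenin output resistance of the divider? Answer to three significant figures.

Loading drop = R_th/(R_th + R_L) ≤ 0.0620, so R_th ≤ R_L · ε/(1−ε) = 820 kΩ × 0.0620/0.9380 = 54.2 kΩ.
(Any R1, R2 with R2/(R1+R2) = 0.464 and R1‖R2 ≤ 54.2 kΩ will meet the spec.)

R_th ≤ 54.2 kΩ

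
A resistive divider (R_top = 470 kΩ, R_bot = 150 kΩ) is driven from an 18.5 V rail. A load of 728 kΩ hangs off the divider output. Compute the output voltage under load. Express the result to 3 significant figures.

The load sits in parallel with R_bot: R_bot‖R_L = (150 × 728) / (150 + 728) = 124.4 kΩ.
V_out = 18.5 × 124.4 / (470 + 124.4) = 18.5 × 124.4/594.4 = 3.87 V.

V_out ≈ 3.87 V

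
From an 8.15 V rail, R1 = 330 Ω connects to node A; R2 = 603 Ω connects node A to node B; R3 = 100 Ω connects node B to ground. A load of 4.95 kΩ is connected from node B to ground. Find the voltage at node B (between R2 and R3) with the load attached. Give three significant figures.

V ≈ 0.775 V

At node B, R3 is in parallel with the load: R3‖R_L = 98.02 Ω.
Below node A the resistance is R2 + (R3‖R_L) = 701.0 Ω, so V_A = 8.15 × 701.0/1031 = 5.541 V.
Then V_B = V_A × (R3‖R_L)/(R2 + R3‖R_L) = 5.541 × 98.02/701.0 = 0.775 V.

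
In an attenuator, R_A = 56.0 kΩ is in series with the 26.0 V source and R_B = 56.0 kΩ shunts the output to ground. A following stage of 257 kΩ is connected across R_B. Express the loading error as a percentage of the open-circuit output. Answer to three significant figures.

9.82 %

Unloaded V = 26.0 × 56.0/112.0 = 13.000 V.
Loaded: R_B‖R_L = 45.98 kΩ, giving V = 26.0 × 45.98/102.0 = 11.723 V.
Drop = (13.000 − 11.723) / 13.000 = 9.82 %.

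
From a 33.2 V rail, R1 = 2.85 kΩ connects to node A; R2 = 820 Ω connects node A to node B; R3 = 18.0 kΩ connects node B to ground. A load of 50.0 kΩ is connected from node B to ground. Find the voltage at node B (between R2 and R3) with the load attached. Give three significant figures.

V ≈ 26.0 V

At node B, R3 is in parallel with the load: R3‖R_L = 13240 Ω.
Below node A the resistance is R2 + (R3‖R_L) = 14060 Ω, so V_A = 33.2 × 14060/16910 = 27.60 V.
Then V_B = V_A × (R3‖R_L)/(R2 + R3‖R_L) = 27.60 × 13240/14060 = 26.0 V.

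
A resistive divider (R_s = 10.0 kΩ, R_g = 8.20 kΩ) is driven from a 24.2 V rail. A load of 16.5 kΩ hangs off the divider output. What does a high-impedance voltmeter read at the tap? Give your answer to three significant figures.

The load sits in parallel with R_g: R_g‖R_L = (8.20 × 16.5) / (8.20 + 16.5) = 5.478 kΩ.
V_out = 24.2 × 5.478 / (10.0 + 5.478) = 24.2 × 5.478/15.48 = 8.56 V.
(Unloaded it would have been 10.9 V.)

V_out ≈ 8.56 V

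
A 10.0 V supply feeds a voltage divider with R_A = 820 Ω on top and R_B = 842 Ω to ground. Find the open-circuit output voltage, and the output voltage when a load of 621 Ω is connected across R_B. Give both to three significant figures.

Open-circuit: V = 10.0 × 842/(820 + 842) = 5.07 V.
With the load, R_B becomes R_B‖R_L = 357.4 Ω, so V = 10.0 × 357.4/1177 = 3.04 V.

Unloaded: 5.07 V; loaded: 3.04 V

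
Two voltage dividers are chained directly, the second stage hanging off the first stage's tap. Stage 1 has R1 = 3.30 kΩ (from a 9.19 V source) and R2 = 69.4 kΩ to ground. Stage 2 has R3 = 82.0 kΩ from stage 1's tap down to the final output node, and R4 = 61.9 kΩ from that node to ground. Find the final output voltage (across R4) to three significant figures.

Stage 2 presents R3+R4 = 143.9 kΩ as a load on stage 1's tap.
Stage 1's lower leg becomes R2‖(R3+R4) = 46.82 kΩ, so V_mid = 9.19 × 46.82/50.12 = 8.585 V.
Stage 2 is itself unloaded: V_out = V_mid × R4/(R3+R4) = 8.585 × 61.9/143.9 = 3.69 V.

V_out ≈ 3.69 V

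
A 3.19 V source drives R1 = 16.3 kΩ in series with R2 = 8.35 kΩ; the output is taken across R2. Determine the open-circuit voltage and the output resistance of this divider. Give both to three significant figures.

V_th is the open-circuit tap voltage: 3.19 × 8.35/(16.3 + 8.35) = 1.08 V.
With the supply zeroed, R1 and R2 appear in parallel from the tap: R_th = R1‖R2 = (16.3 × 8.35)/24.65 = 5.52 kΩ.

V_th = 1.08 V, R_th = 5.52 kΩ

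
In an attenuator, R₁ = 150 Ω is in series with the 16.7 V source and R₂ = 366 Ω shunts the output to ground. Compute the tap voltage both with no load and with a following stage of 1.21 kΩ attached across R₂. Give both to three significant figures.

Open-circuit: V = 16.7 × 366/(150 + 366) = 11.8 V.
With the load, R₂ becomes R₂‖R_L = 281.0 Ω, so V = 16.7 × 281.0/431.0 = 10.9 V.

Unloaded: 11.8 V; loaded: 10.9 V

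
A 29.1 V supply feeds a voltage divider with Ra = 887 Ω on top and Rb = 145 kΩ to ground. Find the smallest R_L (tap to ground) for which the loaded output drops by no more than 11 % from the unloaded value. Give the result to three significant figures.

Output resistance R_th = Ra‖Rb = (887 × 145000)/145900 = 881.6 Ω.
The fractional drop is R_th/(R_th + R_L); requiring this ≤ 0.110 gives R_L ≥ R_th(1/0.110 − 1) = 881.6 × 8.091 = 7.13 kΩ.

R_L(min) ≈ 7.13 kΩ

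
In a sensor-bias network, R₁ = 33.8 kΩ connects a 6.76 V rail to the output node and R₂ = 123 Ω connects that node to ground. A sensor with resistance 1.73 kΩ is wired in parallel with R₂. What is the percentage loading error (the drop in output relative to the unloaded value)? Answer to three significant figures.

The divider's output (Thévenin) resistance is R₁‖R₂ = 122.6 Ω.
Fractional drop under load = R_th/(R_th + R_L) = 122.6 / (122.6 + 1730) = 0.06615.
So the output falls by 6.62 %.

6.62 %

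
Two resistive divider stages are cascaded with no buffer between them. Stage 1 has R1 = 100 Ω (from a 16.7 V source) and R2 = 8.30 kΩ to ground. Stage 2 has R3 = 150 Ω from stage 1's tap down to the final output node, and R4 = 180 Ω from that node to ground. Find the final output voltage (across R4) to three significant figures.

V_out ≈ 6.93 V

Stage 2 presents R3+R4 = 330.0 Ω as a load on stage 1's tap.
Stage 1's lower leg becomes R2‖(R3+R4) = 317.4 Ω, so V_mid = 16.7 × 317.4/417.4 = 12.70 V.
Stage 2 is itself unloaded: V_out = V_mid × R4/(R3+R4) = 12.70 × 180/330.0 = 6.93 V.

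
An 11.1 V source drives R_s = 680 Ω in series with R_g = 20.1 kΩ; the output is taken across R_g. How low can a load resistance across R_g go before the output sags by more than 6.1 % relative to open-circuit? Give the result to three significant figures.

Output resistance R_th = R_s‖R_g = (680 × 20100)/20780 = 657.7 Ω.
The fractional drop is R_th/(R_th + R_L); requiring this ≤ 0.0610 gives R_L ≥ R_th(1/0.0610 − 1) = 657.7 × 15.39 = 10.1 kΩ.

R_L(min) ≈ 10.1 kΩ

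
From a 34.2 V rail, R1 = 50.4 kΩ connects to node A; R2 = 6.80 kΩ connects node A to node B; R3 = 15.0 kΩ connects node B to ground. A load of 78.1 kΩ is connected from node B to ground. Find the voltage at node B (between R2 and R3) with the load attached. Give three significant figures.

V ≈ 6.17 V

At node B, R3 is in parallel with the load: R3‖R_L = 12.58 kΩ.
Below node A the resistance is R2 + (R3‖R_L) = 19.38 kΩ, so V_A = 34.2 × 19.38/69.78 = 9.500 V.
Then V_B = V_A × (R3‖R_L)/(R2 + R3‖R_L) = 9.500 × 12.58/19.38 = 6.17 V.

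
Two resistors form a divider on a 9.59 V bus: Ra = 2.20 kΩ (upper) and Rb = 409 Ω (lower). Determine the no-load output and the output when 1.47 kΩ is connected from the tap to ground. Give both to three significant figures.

Open-circuit: V = 9.59 × 409/(2200 + 409) = 1.50 V.
With the load, Rb becomes Rb‖R_L = 320.0 Ω, so V = 9.59 × 320.0/2520 = 1.22 V.

Unloaded: 1.50 V; loaded: 1.22 V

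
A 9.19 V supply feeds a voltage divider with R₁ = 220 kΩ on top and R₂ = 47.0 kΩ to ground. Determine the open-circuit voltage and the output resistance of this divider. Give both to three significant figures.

V_th is the open-circuit tap voltage: 9.19 × 47.0/(220 + 47.0) = 1.62 V.
With the supply zeroed, R₁ and R₂ appear in parallel from the tap: R_th = R₁‖R₂ = (220 × 47.0)/267.0 = 38.7 kΩ.

V_th = 1.62 V, R_th = 38.7 kΩ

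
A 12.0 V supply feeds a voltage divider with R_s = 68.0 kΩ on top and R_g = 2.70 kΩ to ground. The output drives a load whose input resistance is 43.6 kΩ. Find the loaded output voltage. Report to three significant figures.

The load sits in parallel with R_g: R_g‖R_L = (2.70 × 43.6) / (2.70 + 43.6) = 2.543 kΩ.
V_out = 12.0 × 2.543 / (68.0 + 2.543) = 12.0 × 2.543/70.54 = 0.433 V.
(Unloaded it would have been 0.458 V.)

V_out ≈ 0.433 V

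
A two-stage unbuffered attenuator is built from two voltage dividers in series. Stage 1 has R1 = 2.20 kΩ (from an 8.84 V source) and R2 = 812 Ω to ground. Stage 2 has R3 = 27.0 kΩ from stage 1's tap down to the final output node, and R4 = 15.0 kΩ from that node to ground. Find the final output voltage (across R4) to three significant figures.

Stage 2 presents R3+R4 = 42000 Ω as a load on stage 1's tap.
Stage 1's lower leg becomes R2‖(R3+R4) = 796.6 Ω, so V_mid = 8.84 × 796.6/2997 = 2.350 V.
Stage 2 is itself unloaded: V_out = V_mid × R4/(R3+R4) = 2.350 × 15000/42000 = 0.839 V.

V_out ≈ 0.839 V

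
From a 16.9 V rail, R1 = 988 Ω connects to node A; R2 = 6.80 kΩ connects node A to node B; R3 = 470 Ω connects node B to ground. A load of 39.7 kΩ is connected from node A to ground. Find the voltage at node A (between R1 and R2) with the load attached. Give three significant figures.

Below node A the series string R2+R3 = 7270 Ω sits in parallel with the 39700 Ω load: 6145 Ω.
V_A = 16.9 × 6145/(988 + 6145) = 14.6 V.

V ≈ 14.6 V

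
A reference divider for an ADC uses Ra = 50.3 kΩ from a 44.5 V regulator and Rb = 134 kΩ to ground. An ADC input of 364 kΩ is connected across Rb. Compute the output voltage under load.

The load sits in parallel with Rb: Rb‖R_L = (134 × 364) / (134 + 364) = 97.94 kΩ.
V_out = 44.5 × 97.94 / (50.3 + 97.94) = 44.5 × 97.94/148.2 = 29.4 V.

V_out ≈ 29.4 V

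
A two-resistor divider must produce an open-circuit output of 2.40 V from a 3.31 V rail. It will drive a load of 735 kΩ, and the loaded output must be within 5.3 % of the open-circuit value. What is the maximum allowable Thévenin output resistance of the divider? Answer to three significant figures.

Loading drop = R_th/(R_th + R_L) ≤ 0.0530, so R_th ≤ R_L · ε/(1−ε) = 735 kΩ × 0.0530/0.9470 = 41.1 kΩ.

R_th ≤ 41.1 kΩ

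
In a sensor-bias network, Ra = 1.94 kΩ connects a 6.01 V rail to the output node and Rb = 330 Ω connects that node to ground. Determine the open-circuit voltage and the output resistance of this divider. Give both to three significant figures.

V_th = 0.874 V, R_th = 282 Ω

V_th is the open-circuit tap voltage: 6.01 × 330/(1940 + 330) = 0.874 V.
With the supply zeroed, Ra and Rb appear in parallel from the tap: R_th = Ra‖Rb = (1940 × 330)/2270 = 282 Ω.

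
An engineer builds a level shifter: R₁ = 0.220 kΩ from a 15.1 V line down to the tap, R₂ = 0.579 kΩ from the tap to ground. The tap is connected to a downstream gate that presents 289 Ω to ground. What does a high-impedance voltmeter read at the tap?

The load sits in parallel with R₂: R₂‖R_L = (579 × 289) / (579 + 289) = 192.8 Ω.
V_out = 15.1 × 192.8 / (220 + 192.8) = 15.1 × 192.8/412.8 = 7.05 V.

V_out ≈ 7.05 V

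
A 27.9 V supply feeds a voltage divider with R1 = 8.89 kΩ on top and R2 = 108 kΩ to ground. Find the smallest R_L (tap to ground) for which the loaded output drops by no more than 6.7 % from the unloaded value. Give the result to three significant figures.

Output resistance R_th = R1‖R2 = (8.89 × 108)/116.9 = 8.214 kΩ.
The fractional drop is R_th/(R_th + R_L); requiring this ≤ 0.0670 gives R_L ≥ R_th(1/0.0670 − 1) = 8.214 × 13.93 = 114 kΩ.

R_L(min) ≈ 114 kΩ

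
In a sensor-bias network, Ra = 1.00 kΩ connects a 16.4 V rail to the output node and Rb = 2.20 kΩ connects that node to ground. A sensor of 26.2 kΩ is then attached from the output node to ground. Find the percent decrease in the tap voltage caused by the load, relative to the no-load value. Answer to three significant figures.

The divider's output (Thévenin) resistance is Ra‖Rb = 0.6875 kΩ.
Fractional drop under load = R_th/(R_th + R_L) = 0.6875 / (0.6875 + 26.2) = 0.02557.
So the output falls by 2.56 %.

2.56 %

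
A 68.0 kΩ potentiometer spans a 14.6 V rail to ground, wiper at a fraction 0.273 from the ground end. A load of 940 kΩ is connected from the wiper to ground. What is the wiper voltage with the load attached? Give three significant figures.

V ≈ 3.93 V

The wiper splits the pot into (1−α)R = 49.44 kΩ above and αR = 18.56 kΩ below.
Lower section ‖ load = 18.20 kΩ.
V_wiper = 14.6 × 18.20/(49.44 + 18.20) = 3.93 V.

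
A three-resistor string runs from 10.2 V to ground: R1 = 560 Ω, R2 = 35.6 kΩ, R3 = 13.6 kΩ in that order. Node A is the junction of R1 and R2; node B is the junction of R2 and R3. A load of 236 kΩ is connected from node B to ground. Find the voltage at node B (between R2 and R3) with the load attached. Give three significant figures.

At node B, R3 is in parallel with the load: R3‖R_L = 12860 Ω.
Below node A the resistance is R2 + (R3‖R_L) = 48460 Ω, so V_A = 10.2 × 48460/49020 = 10.08 V.
Then V_B = V_A × (R3‖R_L)/(R2 + R3‖R_L) = 10.08 × 12860/48460 = 2.68 V.

V ≈ 2.68 V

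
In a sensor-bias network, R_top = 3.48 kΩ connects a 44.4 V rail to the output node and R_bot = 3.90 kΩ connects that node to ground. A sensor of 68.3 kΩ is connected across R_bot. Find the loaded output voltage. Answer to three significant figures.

V_out ≈ 22.8 V

The load sits in parallel with R_bot: R_bot‖R_L = (3.90 × 68.3) / (3.90 + 68.3) = 3.689 kΩ.
V_out = 44.4 × 3.689 / (3.48 + 3.689) = 44.4 × 3.689/7.169 = 22.8 V.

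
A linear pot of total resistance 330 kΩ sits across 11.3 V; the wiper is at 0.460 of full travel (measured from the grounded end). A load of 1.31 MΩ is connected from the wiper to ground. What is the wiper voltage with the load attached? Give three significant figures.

V ≈ 4.89 V

The wiper splits the pot into (1−α)R = 178.2 kΩ above and αR = 151.8 kΩ below.
Lower section ‖ load = 136.0 kΩ.
V_wiper = 11.3 × 136.0/(178.2 + 136.0) = 4.89 V.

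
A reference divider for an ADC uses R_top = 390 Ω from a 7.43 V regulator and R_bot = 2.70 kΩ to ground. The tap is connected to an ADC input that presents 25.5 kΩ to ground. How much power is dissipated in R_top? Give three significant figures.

P ≈ 2.69 mW

Total resistance from the source is R_top + (R_bot‖R_L) = 2831 Ω, so I = 7.43/2831 Ω = 2.624 mA.
P = I²·R_top = (2.624 mA)² × 390 Ω = 2.69 mW.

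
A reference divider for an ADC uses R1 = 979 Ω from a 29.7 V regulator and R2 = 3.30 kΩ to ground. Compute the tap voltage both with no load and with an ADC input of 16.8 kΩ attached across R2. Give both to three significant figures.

Open-circuit: V = 29.7 × 3300/(979 + 3300) = 22.9 V.
With the load, R2 becomes R2‖R_L = 2758 Ω, so V = 29.7 × 2758/3737 = 21.9 V.

Unloaded: 22.9 V; loaded: 21.9 V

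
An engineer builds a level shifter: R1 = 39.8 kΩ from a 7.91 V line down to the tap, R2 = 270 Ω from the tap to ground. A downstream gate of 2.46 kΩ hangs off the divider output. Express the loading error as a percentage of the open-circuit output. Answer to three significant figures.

The divider's output (Thévenin) resistance is R1‖R2 = 268.2 Ω.
Fractional drop under load = R_th/(R_th + R_L) = 268.2 / (268.2 + 2460) = 0.09830.
So the output falls by 9.83 %.

9.83 %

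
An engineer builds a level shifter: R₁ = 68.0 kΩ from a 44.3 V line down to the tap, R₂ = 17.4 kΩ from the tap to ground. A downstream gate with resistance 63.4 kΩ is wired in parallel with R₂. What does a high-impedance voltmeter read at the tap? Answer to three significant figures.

The load sits in parallel with R₂: R₂‖R_L = (17.4 × 63.4) / (17.4 + 63.4) = 13.65 kΩ.
V_out = 44.3 × 13.65 / (68.0 + 13.65) = 44.3 × 13.65/81.65 = 7.41 V.

V_out ≈ 7.41 V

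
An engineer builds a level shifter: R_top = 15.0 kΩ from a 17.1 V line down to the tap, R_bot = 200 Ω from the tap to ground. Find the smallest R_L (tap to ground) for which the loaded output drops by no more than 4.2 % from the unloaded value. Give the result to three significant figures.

Output resistance R_th = R_top‖R_bot = (15000 × 200)/15200 = 197.4 Ω.
The fractional drop is R_th/(R_th + R_L); requiring this ≤ 0.0420 gives R_L ≥ R_th(1/0.0420 − 1) = 197.4 × 22.81 = 4.50 kΩ.

R_L(min) ≈ 4.50 kΩ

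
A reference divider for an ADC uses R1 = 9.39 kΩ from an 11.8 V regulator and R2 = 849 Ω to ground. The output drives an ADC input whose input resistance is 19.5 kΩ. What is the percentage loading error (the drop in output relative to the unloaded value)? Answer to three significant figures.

The divider's output (Thévenin) resistance is R1‖R2 = 778.6 Ω.
Fractional drop under load = R_th/(R_th + R_L) = 778.6 / (778.6 + 19500) = 0.03840.
So the output falls by 3.84 %.

3.84 %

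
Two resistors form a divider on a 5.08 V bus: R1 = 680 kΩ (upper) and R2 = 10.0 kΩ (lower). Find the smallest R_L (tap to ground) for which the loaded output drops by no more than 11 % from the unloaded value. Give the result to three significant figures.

Output resistance R_th = R1‖R2 = (680 × 10.0)/690.0 = 9.855 kΩ.
The fractional drop is R_th/(R_th + R_L); requiring this ≤ 0.110 gives R_L ≥ R_th(1/0.110 − 1) = 9.855 × 8.091 = 79.7 kΩ.

R_L(min) ≈ 79.7 kΩ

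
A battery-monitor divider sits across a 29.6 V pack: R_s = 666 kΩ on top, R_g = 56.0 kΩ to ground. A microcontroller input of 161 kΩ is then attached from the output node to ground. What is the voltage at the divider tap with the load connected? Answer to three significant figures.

The load sits in parallel with R_g: R_g‖R_L = (56.0 × 161) / (56.0 + 161) = 41.55 kΩ.
V_out = 29.6 × 41.55 / (666 + 41.55) = 29.6 × 41.55/707.5 = 1.74 V.
(Unloaded it would have been 2.30 V.)

V_out ≈ 1.74 V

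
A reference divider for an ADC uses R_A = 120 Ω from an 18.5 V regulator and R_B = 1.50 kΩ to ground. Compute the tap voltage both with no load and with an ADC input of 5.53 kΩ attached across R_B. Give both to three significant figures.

Open-circuit: V = 18.5 × 1500/(120 + 1500) = 17.1 V.
With the load, R_B becomes R_B‖R_L = 1180 Ω, so V = 18.5 × 1180/1300 = 16.8 V.

Unloaded: 17.1 V; loaded: 16.8 V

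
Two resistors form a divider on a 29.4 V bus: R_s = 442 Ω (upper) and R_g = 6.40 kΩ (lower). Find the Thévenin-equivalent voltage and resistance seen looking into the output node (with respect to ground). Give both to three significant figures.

V_th is the open-circuit tap voltage: 29.4 × 6400/(442 + 6400) = 27.5 V.
With the supply zeroed, R_s and R_g appear in parallel from the tap: R_th = R_s‖R_g = (442 × 6400)/6842 = 413 Ω.

V_th = 27.5 V, R_th = 413 Ω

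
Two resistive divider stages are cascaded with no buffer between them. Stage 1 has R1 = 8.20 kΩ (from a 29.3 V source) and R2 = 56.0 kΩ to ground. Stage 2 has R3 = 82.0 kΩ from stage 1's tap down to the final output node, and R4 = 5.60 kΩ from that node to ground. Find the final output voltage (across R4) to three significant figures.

V_out ≈ 1.51 V

Stage 2 presents R3+R4 = 87.60 kΩ as a load on stage 1's tap.
Stage 1's lower leg becomes R2‖(R3+R4) = 34.16 kΩ, so V_mid = 29.3 × 34.16/42.36 = 23.63 V.
Stage 2 is itself unloaded: V_out = V_mid × R4/(R3+R4) = 23.63 × 5.60/87.60 = 1.51 V.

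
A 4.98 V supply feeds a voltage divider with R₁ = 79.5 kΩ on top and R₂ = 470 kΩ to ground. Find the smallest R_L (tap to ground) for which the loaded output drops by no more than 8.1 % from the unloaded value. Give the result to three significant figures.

R_L(min) ≈ 771 kΩ

Output resistance R_th = R₁‖R₂ = (79.5 × 470)/549.5 = 68.00 kΩ.
The fractional drop is R_th/(R_th + R_L); requiring this ≤ 0.0810 gives R_L ≥ R_th(1/0.0810 − 1) = 68.00 × 11.35 = 771 kΩ.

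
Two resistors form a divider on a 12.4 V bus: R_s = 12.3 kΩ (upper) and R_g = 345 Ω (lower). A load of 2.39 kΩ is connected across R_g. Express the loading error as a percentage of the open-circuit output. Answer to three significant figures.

12.3 %

Unloaded V = 12.4 × 345/12640 = 0.33832 V.
Loaded: R_g‖R_L = 301.5 Ω, giving V = 12.4 × 301.5/12600 = 0.29666 V.
Drop = (0.33832 − 0.29666) / 0.33832 = 12.3 %.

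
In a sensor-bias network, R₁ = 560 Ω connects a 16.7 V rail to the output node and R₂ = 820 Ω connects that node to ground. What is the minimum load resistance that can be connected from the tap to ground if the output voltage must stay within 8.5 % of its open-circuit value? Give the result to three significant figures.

Output resistance R_th = R₁‖R₂ = (560 × 820)/1380 = 332.8 Ω.
The fractional drop is R_th/(R_th + R_L); requiring this ≤ 0.0850 gives R_L ≥ R_th(1/0.0850 − 1) = 332.8 × 10.76 = 3.58 kΩ.

R_L(min) ≈ 3.58 kΩ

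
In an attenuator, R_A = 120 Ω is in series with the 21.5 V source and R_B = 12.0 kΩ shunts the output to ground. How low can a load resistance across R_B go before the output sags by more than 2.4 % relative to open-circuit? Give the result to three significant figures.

R_L(min) ≈ 4.83 kΩ

Output resistance R_th = R_A‖R_B = (120 × 12000)/12120 = 118.8 Ω.
The fractional drop is R_th/(R_th + R_L); requiring this ≤ 0.0240 gives R_L ≥ R_th(1/0.0240 − 1) = 118.8 × 40.67 = 4.83 kΩ.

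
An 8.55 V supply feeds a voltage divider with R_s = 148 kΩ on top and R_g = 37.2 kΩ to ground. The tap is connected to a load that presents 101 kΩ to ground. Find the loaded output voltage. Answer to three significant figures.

The load sits in parallel with R_g: R_g‖R_L = (37.2 × 101) / (37.2 + 101) = 27.19 kΩ.
V_out = 8.55 × 27.19 / (148 + 27.19) = 8.55 × 27.19/175.2 = 1.33 V.

V_out ≈ 1.33 V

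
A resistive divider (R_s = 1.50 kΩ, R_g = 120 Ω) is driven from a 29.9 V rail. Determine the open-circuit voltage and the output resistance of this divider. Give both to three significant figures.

V_th is the open-circuit tap voltage: 29.9 × 120/(1500 + 120) = 2.21 V.
With the supply zeroed, R_s and R_g appear in parallel from the tap: R_th = R_s‖R_g = (1500 × 120)/1620 = 111 Ω.

V_th = 2.21 V, R_th = 111 Ω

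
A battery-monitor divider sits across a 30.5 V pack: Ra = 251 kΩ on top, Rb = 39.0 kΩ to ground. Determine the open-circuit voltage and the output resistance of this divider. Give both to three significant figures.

V_th is the open-circuit tap voltage: 30.5 × 39.0/(251 + 39.0) = 4.10 V.
With the supply zeroed, Ra and Rb appear in parallel from the tap: R_th = Ra‖Rb = (251 × 39.0)/290.0 = 33.8 kΩ.

V_th = 4.10 V, R_th = 33.8 kΩ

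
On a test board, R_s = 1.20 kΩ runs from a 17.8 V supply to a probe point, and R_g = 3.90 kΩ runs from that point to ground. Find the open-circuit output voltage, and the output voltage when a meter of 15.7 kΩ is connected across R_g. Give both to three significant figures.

Open-circuit: V = 17.8 × 3.90/(1.20 + 3.90) = 13.6 V.
With the load, R_g becomes R_g‖R_L = 3.124 kΩ, so V = 17.8 × 3.124/4.324 = 12.9 V.

Unloaded: 13.6 V; loaded: 12.9 V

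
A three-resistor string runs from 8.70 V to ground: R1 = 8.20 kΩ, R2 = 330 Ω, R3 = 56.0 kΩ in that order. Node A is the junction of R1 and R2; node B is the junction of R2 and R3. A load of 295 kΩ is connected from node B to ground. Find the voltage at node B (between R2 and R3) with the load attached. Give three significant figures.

At node B, R3 is in parallel with the load: R3‖R_L = 47070 Ω.
Below node A the resistance is R2 + (R3‖R_L) = 47400 Ω, so V_A = 8.70 × 47400/55600 = 7.417 V.
Then V_B = V_A × (R3‖R_L)/(R2 + R3‖R_L) = 7.417 × 47070/47400 = 7.37 V.

V ≈ 7.37 V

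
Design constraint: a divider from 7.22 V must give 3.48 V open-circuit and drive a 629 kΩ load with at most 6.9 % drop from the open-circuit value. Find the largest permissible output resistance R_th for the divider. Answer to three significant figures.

Loading drop = R_th/(R_th + R_L) ≤ 0.0690, so R_th ≤ R_L · ε/(1−ε) = 629 kΩ × 0.0690/0.9310 = 46.6 kΩ.

R_th ≤ 46.6 kΩ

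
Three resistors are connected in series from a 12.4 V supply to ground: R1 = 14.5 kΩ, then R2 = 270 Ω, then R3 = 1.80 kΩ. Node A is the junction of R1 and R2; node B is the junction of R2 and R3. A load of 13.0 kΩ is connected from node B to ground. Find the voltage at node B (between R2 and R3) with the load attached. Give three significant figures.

V ≈ 1.20 V

At node B, R3 is in parallel with the load: R3‖R_L = 1581 Ω.
Below node A the resistance is R2 + (R3‖R_L) = 1851 Ω, so V_A = 12.4 × 1851/16350 = 1.404 V.
Then V_B = V_A × (R3‖R_L)/(R2 + R3‖R_L) = 1.404 × 1581/1851 = 1.20 V.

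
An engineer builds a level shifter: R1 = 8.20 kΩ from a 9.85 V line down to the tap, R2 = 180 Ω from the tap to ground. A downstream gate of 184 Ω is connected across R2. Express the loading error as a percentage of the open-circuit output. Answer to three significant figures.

The divider's output (Thévenin) resistance is R1‖R2 = 176.1 Ω.
Fractional drop under load = R_th/(R_th + R_L) = 176.1 / (176.1 + 184) = 0.4891.
So the output falls by 48.9 %.

48.9 %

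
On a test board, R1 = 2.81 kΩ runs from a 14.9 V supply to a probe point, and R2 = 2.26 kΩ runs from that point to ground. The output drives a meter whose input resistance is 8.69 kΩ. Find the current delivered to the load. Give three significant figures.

I_L ≈ 0.668 mA

R2‖R_L = 1.794 kΩ; V_out = 14.9 × 1.794/4.604 = 5.805 V.
I_L = V_out / R_L = 5.805 / 8.69 kΩ = 0.668 mA.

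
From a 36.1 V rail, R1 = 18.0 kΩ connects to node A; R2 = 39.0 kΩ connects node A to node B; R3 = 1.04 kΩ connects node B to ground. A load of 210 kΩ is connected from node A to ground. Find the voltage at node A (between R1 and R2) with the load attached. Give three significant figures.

V ≈ 23.5 V

Below node A the series string R2+R3 = 40.04 kΩ sits in parallel with the 210 kΩ load: 33.63 kΩ.
V_A = 36.1 × 33.63/(18.0 + 33.63) = 23.5 V.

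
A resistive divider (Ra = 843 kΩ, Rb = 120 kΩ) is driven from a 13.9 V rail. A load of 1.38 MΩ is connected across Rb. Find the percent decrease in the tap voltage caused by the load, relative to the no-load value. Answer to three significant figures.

The divider's output (Thévenin) resistance is Ra‖Rb = 105.0 kΩ.
Fractional drop under load = R_th/(R_th + R_L) = 105.0 / (105.0 + 1380) = 0.07074.
So the output falls by 7.07 %.

7.07 %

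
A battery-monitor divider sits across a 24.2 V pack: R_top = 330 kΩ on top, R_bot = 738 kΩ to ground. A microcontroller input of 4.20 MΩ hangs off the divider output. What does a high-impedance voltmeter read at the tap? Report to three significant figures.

V_out ≈ 15.9 V

The load sits in parallel with R_bot: R_bot‖R_L = (738 × 4200) / (738 + 4200) = 627.7 kΩ.
V_out = 24.2 × 627.7 / (330 + 627.7) = 24.2 × 627.7/957.7 = 15.9 V.
(Unloaded it would have been 16.7 V.)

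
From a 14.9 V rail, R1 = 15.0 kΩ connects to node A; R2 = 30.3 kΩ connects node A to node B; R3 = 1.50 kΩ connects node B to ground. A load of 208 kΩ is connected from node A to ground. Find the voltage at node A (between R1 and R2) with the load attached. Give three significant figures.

Below node A the series string R2+R3 = 31.80 kΩ sits in parallel with the 208 kΩ load: 27.58 kΩ.
V_A = 14.9 × 27.58/(15.0 + 27.58) = 9.65 V.

V ≈ 9.65 V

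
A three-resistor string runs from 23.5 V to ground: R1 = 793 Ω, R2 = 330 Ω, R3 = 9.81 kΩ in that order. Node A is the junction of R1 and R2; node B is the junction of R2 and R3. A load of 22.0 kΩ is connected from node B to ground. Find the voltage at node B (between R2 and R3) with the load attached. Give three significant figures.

V ≈ 20.2 V

At node B, R3 is in parallel with the load: R3‖R_L = 6785 Ω.
Below node A the resistance is R2 + (R3‖R_L) = 7115 Ω, so V_A = 23.5 × 7115/7908 = 21.14 V.
Then V_B = V_A × (R3‖R_L)/(R2 + R3‖R_L) = 21.14 × 6785/7115 = 20.2 V.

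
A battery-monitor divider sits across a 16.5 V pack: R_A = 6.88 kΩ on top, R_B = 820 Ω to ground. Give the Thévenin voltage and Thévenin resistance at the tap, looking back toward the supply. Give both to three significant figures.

V_th is the open-circuit tap voltage: 16.5 × 820/(6880 + 820) = 1.76 V.
With the supply zeroed, R_A and R_B appear in parallel from the tap: R_th = R_A‖R_B = (6880 × 820)/7700 = 733 Ω.

V_th = 1.76 V, R_th = 733 Ω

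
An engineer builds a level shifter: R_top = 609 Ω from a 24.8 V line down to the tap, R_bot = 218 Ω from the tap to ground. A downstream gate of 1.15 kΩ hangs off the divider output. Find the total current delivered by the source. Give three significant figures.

I ≈ 31.3 mA

R_bot‖R_L = 183.3 Ω, so the source sees R_top + R_bot‖R_L = 792.3 Ω.
I = 24.8 V / 792.3 Ω = 31.3 mA.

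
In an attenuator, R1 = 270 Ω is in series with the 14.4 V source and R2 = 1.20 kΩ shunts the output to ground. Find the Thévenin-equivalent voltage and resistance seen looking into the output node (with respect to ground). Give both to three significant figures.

V_th = 11.8 V, R_th = 220 Ω

V_th is the open-circuit tap voltage: 14.4 × 1200/(270 + 1200) = 11.8 V.
With the supply zeroed, R1 and R2 appear in parallel from the tap: R_th = R1‖R2 = (270 × 1200)/1470 = 220 Ω.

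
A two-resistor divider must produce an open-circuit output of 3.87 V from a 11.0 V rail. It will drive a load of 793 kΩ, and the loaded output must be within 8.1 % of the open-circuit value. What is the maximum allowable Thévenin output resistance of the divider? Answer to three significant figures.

R_th ≤ 69.9 kΩ

Loading drop = R_th/(R_th + R_L) ≤ 0.0810, so R_th ≤ R_L · ε/(1−ε) = 793 kΩ × 0.0810/0.9190 = 69.9 kΩ.
(Any R1, R2 with R2/(R1+R2) = 0.352 and R1‖R2 ≤ 69.9 kΩ will meet the spec.)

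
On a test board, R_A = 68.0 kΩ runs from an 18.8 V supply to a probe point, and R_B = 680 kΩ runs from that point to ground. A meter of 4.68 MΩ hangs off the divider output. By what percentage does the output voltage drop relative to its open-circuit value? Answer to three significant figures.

1.30 %

The divider's output (Thévenin) resistance is R_A‖R_B = 61.82 kΩ.
Fractional drop under load = R_th/(R_th + R_L) = 61.82 / (61.82 + 4680) = 0.01304.
So the output falls by 1.30 %.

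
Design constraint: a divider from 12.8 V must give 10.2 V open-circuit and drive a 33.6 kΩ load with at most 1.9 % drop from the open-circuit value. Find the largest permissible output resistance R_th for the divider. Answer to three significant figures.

R_th ≤ 651 Ω

Loading drop = R_th/(R_th + R_L) ≤ 0.0190, so R_th ≤ R_L · ε/(1−ε) = 33.6 kΩ × 0.0190/0.9810 = 651 Ω.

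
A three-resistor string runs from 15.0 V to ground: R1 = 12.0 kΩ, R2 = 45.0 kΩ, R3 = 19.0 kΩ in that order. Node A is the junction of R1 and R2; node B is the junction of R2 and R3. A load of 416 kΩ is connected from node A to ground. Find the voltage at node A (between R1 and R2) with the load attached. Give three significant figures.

V ≈ 12.3 V

Below node A the series string R2+R3 = 64.00 kΩ sits in parallel with the 416 kΩ load: 55.47 kΩ.
V_A = 15.0 × 55.47/(12.0 + 55.47) = 12.3 V.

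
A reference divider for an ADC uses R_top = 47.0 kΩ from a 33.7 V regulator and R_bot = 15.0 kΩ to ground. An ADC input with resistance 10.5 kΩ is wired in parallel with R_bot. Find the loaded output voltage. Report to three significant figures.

The load sits in parallel with R_bot: R_bot‖R_L = (15.0 × 10.5) / (15.0 + 10.5) = 6.176 kΩ.
V_out = 33.7 × 6.176 / (47.0 + 6.176) = 33.7 × 6.176/53.18 = 3.91 V.

V_out ≈ 3.91 V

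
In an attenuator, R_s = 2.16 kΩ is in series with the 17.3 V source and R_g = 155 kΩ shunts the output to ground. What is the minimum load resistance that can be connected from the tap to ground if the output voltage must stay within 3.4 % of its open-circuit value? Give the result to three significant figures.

R_L(min) ≈ 60.5 kΩ

Output resistance R_th = R_s‖R_g = (2.16 × 155)/157.2 = 2.130 kΩ.
The fractional drop is R_th/(R_th + R_L); requiring this ≤ 0.0340 gives R_L ≥ R_th(1/0.0340 − 1) = 2.130 × 28.41 = 60.5 kΩ.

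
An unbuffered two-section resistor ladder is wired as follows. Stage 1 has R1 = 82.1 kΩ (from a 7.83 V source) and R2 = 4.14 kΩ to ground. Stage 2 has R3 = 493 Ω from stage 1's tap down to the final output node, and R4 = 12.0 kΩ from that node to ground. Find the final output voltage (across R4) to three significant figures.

Stage 2 presents R3+R4 = 12490 Ω as a load on stage 1's tap.
Stage 1's lower leg becomes R2‖(R3+R4) = 3110 Ω, so V_mid = 7.83 × 3110/85210 = 0.2857 V.
Stage 2 is itself unloaded: V_out = V_mid × R4/(R3+R4) = 0.2857 × 12000/12490 = 0.274 V.

V_out ≈ 0.274 V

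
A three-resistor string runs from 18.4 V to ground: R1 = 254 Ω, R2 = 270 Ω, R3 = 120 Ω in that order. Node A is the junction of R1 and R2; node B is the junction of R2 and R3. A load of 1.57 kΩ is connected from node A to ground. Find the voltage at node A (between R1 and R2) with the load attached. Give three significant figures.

V ≈ 10.1 V

Below node A the series string R2+R3 = 390.0 Ω sits in parallel with the 1570 Ω load: 312.4 Ω.
V_A = 18.4 × 312.4/(254 + 312.4) = 10.1 V.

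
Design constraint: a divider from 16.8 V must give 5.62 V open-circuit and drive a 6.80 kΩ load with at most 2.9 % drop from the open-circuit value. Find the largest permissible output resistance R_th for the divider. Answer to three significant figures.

Loading drop = R_th/(R_th + R_L) ≤ 0.0290, so R_th ≤ R_L · ε/(1−ε) = 6.80 kΩ × 0.0290/0.9710 = 203 Ω.
(Any R1, R2 with R2/(R1+R2) = 0.335 and R1‖R2 ≤ 203 Ω will meet the spec.)

R_th ≤ 203 Ω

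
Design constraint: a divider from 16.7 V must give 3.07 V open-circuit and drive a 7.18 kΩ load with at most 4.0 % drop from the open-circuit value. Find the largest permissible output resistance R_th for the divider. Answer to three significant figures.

R_th ≤ 299 Ω

Loading drop = R_th/(R_th + R_L) ≤ 0.0400, so R_th ≤ R_L · ε/(1−ε) = 7.18 kΩ × 0.0400/0.9600 = 299 Ω.
(Any R1, R2 with R2/(R1+R2) = 0.184 and R1‖R2 ≤ 299 Ω will meet the spec.)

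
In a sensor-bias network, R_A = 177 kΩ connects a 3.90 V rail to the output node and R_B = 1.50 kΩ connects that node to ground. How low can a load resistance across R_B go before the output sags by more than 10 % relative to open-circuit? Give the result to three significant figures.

Output resistance R_th = R_A‖R_B = (177 × 1.50)/178.5 = 1.487 kΩ.
The fractional drop is R_th/(R_th + R_L); requiring this ≤ 0.100 gives R_L ≥ R_th(1/0.100 − 1) = 1.487 × 9.000 = 13.4 kΩ.

R_L(min) ≈ 13.4 kΩ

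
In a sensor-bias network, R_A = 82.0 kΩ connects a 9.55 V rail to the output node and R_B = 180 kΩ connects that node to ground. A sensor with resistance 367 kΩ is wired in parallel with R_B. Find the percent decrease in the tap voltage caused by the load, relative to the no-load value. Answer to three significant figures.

The divider's output (Thévenin) resistance is R_A‖R_B = 56.34 kΩ.
Fractional drop under load = R_th/(R_th + R_L) = 56.34 / (56.34 + 367) = 0.1331.
So the output falls by 13.3 %.

13.3 %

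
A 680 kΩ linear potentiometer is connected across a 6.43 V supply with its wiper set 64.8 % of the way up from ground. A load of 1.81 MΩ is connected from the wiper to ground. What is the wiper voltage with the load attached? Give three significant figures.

The wiper splits the pot into (1−α)R = 239.4 kΩ above and αR = 440.6 kΩ below.
Lower section ‖ load = 354.4 kΩ.
V_wiper = 6.43 × 354.4/(239.4 + 354.4) = 3.84 V.

V ≈ 3.84 V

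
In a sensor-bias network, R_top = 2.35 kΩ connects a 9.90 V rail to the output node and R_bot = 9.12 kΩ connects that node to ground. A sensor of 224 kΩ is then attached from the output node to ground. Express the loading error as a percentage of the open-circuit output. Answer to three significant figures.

0.827 %

The divider's output (Thévenin) resistance is R_top‖R_bot = 1.869 kΩ.
Fractional drop under load = R_th/(R_th + R_L) = 1.869 / (1.869 + 224) = 0.008273.
So the output falls by 0.827 %.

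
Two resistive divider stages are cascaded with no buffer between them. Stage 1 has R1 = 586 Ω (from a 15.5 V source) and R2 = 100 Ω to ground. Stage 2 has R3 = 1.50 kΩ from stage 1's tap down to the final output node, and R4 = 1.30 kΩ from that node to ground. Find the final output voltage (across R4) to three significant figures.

Stage 2 presents R3+R4 = 2800 Ω as a load on stage 1's tap.
Stage 1's lower leg becomes R2‖(R3+R4) = 96.55 Ω, so V_mid = 15.5 × 96.55/682.6 = 2.193 V.
Stage 2 is itself unloaded: V_out = V_mid × R4/(R3+R4) = 2.193 × 1300/2800 = 1.02 V.

V_out ≈ 1.02 V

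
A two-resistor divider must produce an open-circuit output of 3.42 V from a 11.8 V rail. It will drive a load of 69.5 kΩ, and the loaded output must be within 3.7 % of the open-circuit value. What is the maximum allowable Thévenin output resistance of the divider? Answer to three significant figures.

Loading drop = R_th/(R_th + R_L) ≤ 0.0370, so R_th ≤ R_L · ε/(1−ε) = 69.5 kΩ × 0.0370/0.9630 = 2.67 kΩ.
(Any R1, R2 with R2/(R1+R2) = 0.290 and R1‖R2 ≤ 2.67 kΩ will meet the spec.)

R_th ≤ 2.67 kΩ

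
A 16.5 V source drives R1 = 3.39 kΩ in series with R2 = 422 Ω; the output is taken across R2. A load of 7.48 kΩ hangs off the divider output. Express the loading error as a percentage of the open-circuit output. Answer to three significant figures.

4.78 %

The divider's output (Thévenin) resistance is R1‖R2 = 375.3 Ω.
Fractional drop under load = R_th/(R_th + R_L) = 375.3 / (375.3 + 7480) = 0.04777.
So the output falls by 4.78 %.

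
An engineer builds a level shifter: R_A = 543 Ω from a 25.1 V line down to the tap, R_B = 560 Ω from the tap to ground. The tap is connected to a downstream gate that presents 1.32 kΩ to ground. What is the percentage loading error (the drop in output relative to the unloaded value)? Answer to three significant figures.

Unloaded V = 25.1 × 560/1103 = 12.74 V.
Loaded: R_B‖R_L = 393.2 Ω, giving V = 25.1 × 393.2/936.2 = 10.54 V.
Drop = (12.74 − 10.54) / 12.74 = 17.3 %.

17.3 %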